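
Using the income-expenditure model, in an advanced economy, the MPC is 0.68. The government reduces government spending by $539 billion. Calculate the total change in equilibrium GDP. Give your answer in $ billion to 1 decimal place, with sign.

Government-spending multiplier = 1/(1 − MPC) = 1/(1 − 0.68) = 1/0.32 = 3.125.
ΔY = k × ΔG = (−$539 billion) / 0.32 ≈ −$1,684.4 billion.

−$1,684.4 billion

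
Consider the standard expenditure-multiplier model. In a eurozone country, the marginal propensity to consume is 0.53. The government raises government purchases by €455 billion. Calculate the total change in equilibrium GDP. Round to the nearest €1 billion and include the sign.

Spending multiplier = 1/(1 − MPC) = 1/(1 − 0.53) = 1/0.47 ≈ 2.128.
ΔY = k × ΔG = (+€455 billion) / 0.47 ≈ +€968 billion.

+€968 billion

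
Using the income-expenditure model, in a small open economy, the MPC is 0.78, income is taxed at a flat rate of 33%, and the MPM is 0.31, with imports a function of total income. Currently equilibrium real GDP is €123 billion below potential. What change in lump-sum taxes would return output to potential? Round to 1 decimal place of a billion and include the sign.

Spending multiplier = 1/(1 − c(1−t) + m) = 1/(1 − 0.78×0.67 + 0.31) = 1/0.7874 ≈ 1.27.
Tax multiplier = −c·k = −0.78/0.7874 ≈ −0.991. Need ΔY = +€123 billion, so ΔT = ΔY/(−c·k) = −(+€123 billion) × 0.7874 / 0.78 ≈ −€124.2 billion.
The government should cut lump-sum taxes by €124.2 billion.

−€124.2 billion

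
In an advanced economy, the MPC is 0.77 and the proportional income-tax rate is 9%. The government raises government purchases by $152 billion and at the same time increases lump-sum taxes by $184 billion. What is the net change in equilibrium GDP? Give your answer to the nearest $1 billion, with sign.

Expenditure multiplier = 1/(1 − c(1−t)) = 1/(1 − 0.77×0.91) = 1/0.2993 ≈ 3.341.
ΔG contributes k·ΔG = (+$152 billion) / 0.2993 ≈ +$507.9 billion.
ΔT of +$184 billion changes first-round spending by −c·ΔT = −$141.68 billion, contributing k·(−c·ΔT) = (−$141.68 billion) / 0.2993 ≈ −$473.4 billion.
Net ΔY = k(ΔG − c·ΔT) = (+$10.32 billion) / 0.2993 ≈ +$34 billion.

+$34 billion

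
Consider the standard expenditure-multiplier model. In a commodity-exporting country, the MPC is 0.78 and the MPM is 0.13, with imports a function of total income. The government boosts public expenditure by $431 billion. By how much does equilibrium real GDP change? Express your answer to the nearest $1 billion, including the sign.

Government-spending multiplier = 1/(1 − c + m) = 1/(1 − 0.78 + 0.13) = 1/0.35 ≈ 2.857.
ΔY = k × ΔG = (+$431 billion) / 0.35 ≈ +$1,231 billion.

+$1,231 billion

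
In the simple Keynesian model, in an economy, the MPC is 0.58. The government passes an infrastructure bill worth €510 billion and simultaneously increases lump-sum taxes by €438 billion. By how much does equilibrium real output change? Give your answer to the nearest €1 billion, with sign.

Expenditure multiplier = 1/(1 − MPC) = 1/(1 − 0.58) = 1/0.42 ≈ 2.381.
ΔG contributes k·ΔG = (+€510 billion) / 0.42 ≈ +€1,214.3 billion.
ΔT of +€438 billion changes first-round spending by −c·ΔT = −€254.04 billion, contributing k·(−c·ΔT) = (−€254.04 billion) / 0.42 ≈ −€604.9 billion.
Net ΔY = k(ΔG − c·ΔT) = (+€255.96 billion) / 0.42 ≈ +€609 billion.

+€609 billion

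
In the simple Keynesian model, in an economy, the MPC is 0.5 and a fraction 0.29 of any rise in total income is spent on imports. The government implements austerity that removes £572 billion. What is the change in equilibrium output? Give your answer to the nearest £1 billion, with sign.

−£724 billion

Government-spending multiplier = 1/(1 − c + m) = 1/(1 − 0.5 + 0.29) = 1/0.79 ≈ 1.266.
ΔY = k × ΔG = (−£572 billion) / 0.79 ≈ −£724 billion.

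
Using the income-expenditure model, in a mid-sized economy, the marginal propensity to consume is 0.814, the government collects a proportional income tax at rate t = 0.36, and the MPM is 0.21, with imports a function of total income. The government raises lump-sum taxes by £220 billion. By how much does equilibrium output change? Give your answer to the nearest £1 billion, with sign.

−£260 billion

A lump-sum tax change of +£220 billion shifts disposable income by −£220 billion; first-round consumption changes by −c × ΔT = −0.814 × (+£220 billion) = −£179.08 billion.
Expenditure multiplier = 1/(1 − c(1−t) + m) = 1/(1 − 0.814×0.64 + 0.21) = 1/0.68904 ≈ 1.451.
The tax multiplier is −c × k ≈ −1.181, so ΔY = k × (−c·ΔT) = (−£179.08 billion) / 0.68904 ≈ −£260 billion.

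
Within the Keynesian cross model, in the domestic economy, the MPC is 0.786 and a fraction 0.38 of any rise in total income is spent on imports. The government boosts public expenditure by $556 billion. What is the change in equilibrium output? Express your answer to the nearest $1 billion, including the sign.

Spending multiplier = 1/(1 − c + m) = 1/(1 − 0.786 + 0.38) = 1/0.594 ≈ 1.684.
ΔY = k × ΔG = (+$556 billion) / 0.594 ≈ +$936 billion.

+$936 billion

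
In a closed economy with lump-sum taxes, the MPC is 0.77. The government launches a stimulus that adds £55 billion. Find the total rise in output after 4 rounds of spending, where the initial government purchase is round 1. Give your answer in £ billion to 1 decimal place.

Round 1 adds ΔG = £55 billion; each later round is MPC = 0.77 times the previous.
After 4 rounds: 55 + 42.35 + 32.6095 + 25.109315 = ΔG·(1 − c^4)/(1 − c) = 55 × (1 − 0.35153041)/0.23 ≈ £155.1 billion.

£155.1 billion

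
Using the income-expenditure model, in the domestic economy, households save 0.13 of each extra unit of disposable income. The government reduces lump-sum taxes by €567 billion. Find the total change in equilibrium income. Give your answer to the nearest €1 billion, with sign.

+€3,795 billion

MPC = 1 − MPS = 1 − 0.13 = 0.87.
A lump-sum tax change of −€567 billion shifts disposable income by +€567 billion; first-round consumption changes by −c × ΔT = −0.87 × (−€567 billion) = +€493.29 billion.
Expenditure multiplier = 1/(1 − MPC) = 1/(1 − 0.87) = 1/0.13 ≈ 7.692.
The tax multiplier is −c × k ≈ −6.692, so ΔY = k × (−c·ΔT) = (+€493.29 billion) / 0.13 ≈ +€3,795 billion.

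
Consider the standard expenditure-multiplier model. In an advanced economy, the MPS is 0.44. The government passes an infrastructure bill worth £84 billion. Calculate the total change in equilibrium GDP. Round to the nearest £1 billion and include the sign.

MPC = 1 − MPS = 1 − 0.44 = 0.56.
Spending multiplier = 1/(1 − MPC) = 1/(1 − 0.56) = 1/0.44 ≈ 2.273.
ΔY = k × ΔG = (+£84 billion) / 0.44 ≈ +£191 billion.

+£191 billion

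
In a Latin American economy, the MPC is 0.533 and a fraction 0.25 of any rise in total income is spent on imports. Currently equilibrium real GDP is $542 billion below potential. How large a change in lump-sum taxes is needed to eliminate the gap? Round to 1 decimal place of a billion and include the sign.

Spending multiplier = 1/(1 − c + m) = 1/(1 − 0.533 + 0.25) = 1/0.717 ≈ 1.395.
Tax multiplier = −c·k = −0.533/0.717 ≈ −0.743. Need ΔY = +$542 billion, so ΔT = ΔY/(−c·k) = −(+$542 billion) × 0.717 / 0.533 ≈ −$729.1 billion.
The government should cut lump-sum taxes by $729.1 billion.

−$729.1 billion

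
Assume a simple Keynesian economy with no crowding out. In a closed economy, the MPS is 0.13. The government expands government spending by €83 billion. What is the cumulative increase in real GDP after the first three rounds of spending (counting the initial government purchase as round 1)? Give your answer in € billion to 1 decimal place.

MPC = 1 − MPS = 1 − 0.13 = 0.87.
Round 1 adds ΔG = €83 billion; each later round is MPC = 0.87 times the previous.
After 3 rounds: 83 + 72.21 + 62.8227 = ΔG·(1 − c^3)/(1 − c) = 83 × (1 − 0.658503)/0.13 ≈ €218 billion.

€218.0 billion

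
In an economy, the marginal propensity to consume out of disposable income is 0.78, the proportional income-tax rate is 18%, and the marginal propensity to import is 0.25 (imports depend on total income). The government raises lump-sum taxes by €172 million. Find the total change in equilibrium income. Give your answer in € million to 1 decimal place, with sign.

A lump-sum tax change of +€172 million shifts disposable income by −€172 million; first-round consumption changes by −c × ΔT = −0.78 × (+€172 million) = −€134.16 million.
Expenditure multiplier = 1/(1 − c(1−t) + m) = 1/(1 − 0.78×0.82 + 0.25) = 1/0.6104 ≈ 1.638.
The tax multiplier is −c × k ≈ −1.278, so ΔY = k × (−c·ΔT) = (−€134.16 million) / 0.6104 ≈ −€219.8 million.

−€219.8 million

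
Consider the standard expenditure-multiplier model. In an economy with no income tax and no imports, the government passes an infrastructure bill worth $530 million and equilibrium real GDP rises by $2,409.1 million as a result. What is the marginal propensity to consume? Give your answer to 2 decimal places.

0.78

Implied spending multiplier k = ΔY/ΔG = 2,409.1/530 ≈ 4.5455.
Since k = 1/(1 − MPC), MPC = 1 − 1/k = 1 − ΔG/ΔY = 1 − 530/2,409.1 ≈ 0.78.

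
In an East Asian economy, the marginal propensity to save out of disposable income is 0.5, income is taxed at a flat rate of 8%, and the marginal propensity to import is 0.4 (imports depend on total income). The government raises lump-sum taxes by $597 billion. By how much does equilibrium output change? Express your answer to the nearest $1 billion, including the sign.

−$318 billion

MPC = 1 − MPS = 1 − 0.5 = 0.5.
A lump-sum tax change of +$597 billion shifts disposable income by −$597 billion; first-round consumption changes by −c × ΔT = −0.5 × (+$597 billion) = −$298.5 billion.
Expenditure multiplier = 1/(1 − c(1−t) + m) = 1/(1 − 0.5×0.92 + 0.4) = 1/0.94 ≈ 1.064.
The tax multiplier is −c × k ≈ −0.532, so ΔY = k × (−c·ΔT) = (−$298.5 billion) / 0.94 ≈ −$318 billion.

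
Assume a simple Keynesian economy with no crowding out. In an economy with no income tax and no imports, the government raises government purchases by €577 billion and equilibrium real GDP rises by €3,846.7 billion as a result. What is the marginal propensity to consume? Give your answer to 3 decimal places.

Implied spending multiplier k = ΔY/ΔG = 3,846.7/577 ≈ 6.6667.
Since k = 1/(1 − MPC), MPC = 1 − 1/k = 1 − ΔG/ΔY = 1 − 577/3,846.7 ≈ 0.850.

0.850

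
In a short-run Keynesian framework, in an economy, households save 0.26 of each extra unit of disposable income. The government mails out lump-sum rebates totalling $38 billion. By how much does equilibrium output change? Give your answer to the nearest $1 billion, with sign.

MPC = 1 − MPS = 1 − 0.26 = 0.74.
A lump-sum tax change of −$38 billion shifts disposable income by +$38 billion; first-round consumption changes by −c × ΔT = −0.74 × (−$38 billion) = +$28.12 billion.
Expenditure multiplier = 1/(1 − MPC) = 1/(1 − 0.74) = 1/0.26 ≈ 3.846.
The tax multiplier is −c × k ≈ −2.846, so ΔY = k × (−c·ΔT) = (+$28.12 billion) / 0.26 ≈ +$108 billion.

+$108 billion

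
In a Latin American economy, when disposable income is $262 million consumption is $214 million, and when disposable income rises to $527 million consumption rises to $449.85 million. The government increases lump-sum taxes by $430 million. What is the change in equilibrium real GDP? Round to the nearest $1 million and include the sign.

−$3,479 million

MPC = ΔC/ΔYd = (449.85 − 214)/(527 − 262) = 235.85/265 = 0.89.
A lump-sum tax change of +$430 million shifts disposable income by −$430 million; first-round consumption changes by −c × ΔT = −0.89 × (+$430 million) = −$382.7 million.
Expenditure multiplier = 1/(1 − MPC) = 1/(1 − 0.89) = 1/0.11 ≈ 9.091.
The tax multiplier is −c × k ≈ −8.091, so ΔY = k × (−c·ΔT) = (−$382.7 million) / 0.11 ≈ −$3,479 million.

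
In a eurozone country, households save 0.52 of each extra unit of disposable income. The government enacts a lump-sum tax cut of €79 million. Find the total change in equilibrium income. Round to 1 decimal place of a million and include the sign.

MPC = 1 − MPS = 1 − 0.52 = 0.48.
A lump-sum tax change of −€79 million shifts disposable income by +€79 million; first-round consumption changes by −c × ΔT = −0.48 × (−€79 million) = +€37.92 million.
Expenditure multiplier = 1/(1 − MPC) = 1/(1 − 0.48) = 1/0.52 ≈ 1.923.
The tax multiplier is −c × k ≈ −0.923, so ΔY = k × (−c·ΔT) = (+€37.92 million) / 0.52 ≈ +€72.9 million.

+€72.9 million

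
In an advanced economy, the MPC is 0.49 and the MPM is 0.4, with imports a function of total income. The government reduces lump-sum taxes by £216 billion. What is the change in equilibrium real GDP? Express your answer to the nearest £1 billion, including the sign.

A lump-sum tax change of −£216 billion shifts disposable income by +£216 billion; first-round consumption changes by −c × ΔT = −0.49 × (−£216 billion) = +£105.84 billion.
Expenditure multiplier = 1/(1 − c + m) = 1/(1 − 0.49 + 0.4) = 1/0.91 ≈ 1.099.
The tax multiplier is −c × k ≈ −0.538, so ΔY = k × (−c·ΔT) = (+£105.84 billion) / 0.91 ≈ +£116 billion.

+£116 billion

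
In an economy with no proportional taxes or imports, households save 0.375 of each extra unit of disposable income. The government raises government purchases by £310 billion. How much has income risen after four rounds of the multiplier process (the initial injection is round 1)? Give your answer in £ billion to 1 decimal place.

£700.5 billion

MPC = 1 − MPS = 1 − 0.375 = 0.625.
Round 1 adds ΔG = £310 billion; each later round is MPC = 0.625 times the previous.
After 4 rounds: 310 + 193.75 + 121.09375 + 75.68359375 = ΔG·(1 − c^4)/(1 − c) = 310 × (1 − 0.152587890625)/0.375 ≈ £700.5 billion.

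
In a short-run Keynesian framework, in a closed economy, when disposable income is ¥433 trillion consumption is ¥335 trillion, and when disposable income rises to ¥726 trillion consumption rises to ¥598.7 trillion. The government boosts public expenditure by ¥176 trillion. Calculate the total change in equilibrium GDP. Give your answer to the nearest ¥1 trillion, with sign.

MPC = ΔC/ΔYd = (598.7 − 335)/(726 − 433) = 263.7/293 = 0.9.
Government-spending multiplier = 1/(1 − MPC) = 1/(1 − 0.9) = 1/0.1 = 10.
ΔY = k × ΔG = (+¥176 trillion) / 0.1 = +¥1,760 trillion.

+¥1,760 trillion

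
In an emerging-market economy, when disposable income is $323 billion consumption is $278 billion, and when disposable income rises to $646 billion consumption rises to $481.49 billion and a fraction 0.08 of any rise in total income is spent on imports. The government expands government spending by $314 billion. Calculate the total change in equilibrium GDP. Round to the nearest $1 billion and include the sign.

+$698 billion

MPC = ΔC/ΔYd = (481.49 − 278)/(646 − 323) = 203.49/323 = 0.63.
Spending multiplier = 1/(1 − c + m) = 1/(1 − 0.63 + 0.08) = 1/0.45 ≈ 2.222.
ΔY = k × ΔG = (+$314 billion) / 0.45 ≈ +$698 billion.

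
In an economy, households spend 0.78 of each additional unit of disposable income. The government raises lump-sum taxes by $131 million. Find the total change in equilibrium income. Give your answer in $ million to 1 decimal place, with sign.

A lump-sum tax change of +$131 million shifts disposable income by −$131 million; first-round consumption changes by −c × ΔT = −0.78 × (+$131 million) = −$102.18 million.
Expenditure multiplier = 1/(1 − MPC) = 1/(1 − 0.78) = 1/0.22 ≈ 4.545.
The tax multiplier is −c × k ≈ −3.545, so ΔY = k × (−c·ΔT) = (−$102.18 million) / 0.22 ≈ −$464.5 million.

−$464.5 million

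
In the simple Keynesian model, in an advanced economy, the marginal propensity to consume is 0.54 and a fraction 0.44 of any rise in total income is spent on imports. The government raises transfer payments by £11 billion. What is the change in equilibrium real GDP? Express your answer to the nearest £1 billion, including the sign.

+£7 billion

The transfer change shifts disposable income by +£11 billion, so first-round consumption changes by c·ΔTR = 0.54 × (+£11 billion) = +£5.94 billion.
Expenditure multiplier = 1/(1 − c + m) = 1/(1 − 0.54 + 0.44) = 1/0.9 ≈ 1.111.
The transfer multiplier is c × k = 0.6, so ΔY = k × (c·ΔTR) = (+£5.94 billion) / 0.9 ≈ +£7 billion.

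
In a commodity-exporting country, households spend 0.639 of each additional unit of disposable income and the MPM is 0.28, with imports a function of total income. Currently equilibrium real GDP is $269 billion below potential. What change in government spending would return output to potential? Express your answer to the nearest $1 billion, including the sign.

+$172 billion

Spending multiplier = 1/(1 − c + m) = 1/(1 − 0.639 + 0.28) = 1/0.641 ≈ 1.56.
Need ΔY = +$269 billion, so ΔG = ΔY/k = (+$269 billion) × 0.641 ≈ +$172 billion.
The government should increase government spending by $172 billion.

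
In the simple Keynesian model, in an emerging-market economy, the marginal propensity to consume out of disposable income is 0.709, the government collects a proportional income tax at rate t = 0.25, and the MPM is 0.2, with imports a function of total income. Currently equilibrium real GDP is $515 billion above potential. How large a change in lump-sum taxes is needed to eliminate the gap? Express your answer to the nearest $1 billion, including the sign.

+$485 billion

Spending multiplier = 1/(1 − c(1−t) + m) = 1/(1 − 0.709×0.75 + 0.2) = 1/0.66825 ≈ 1.496.
Tax multiplier = −c·k = −0.709/0.66825 ≈ −1.061. Need ΔY = −$515 billion, so ΔT = ΔY/(−c·k) = −(−$515 billion) × 0.66825 / 0.709 ≈ +$485 billion.
The government should raise lump-sum taxes by $485 billion.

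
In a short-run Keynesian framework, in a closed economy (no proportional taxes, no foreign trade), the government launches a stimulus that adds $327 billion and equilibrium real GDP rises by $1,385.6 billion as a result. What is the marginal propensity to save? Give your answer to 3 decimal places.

0.236

Implied spending multiplier k = ΔY/ΔG = 1,385.6/327 ≈ 4.2373.
Since k = 1/(1 − MPC), MPC = 1 − 1/k = 1 − ΔG/ΔY = 1 − 327/1,385.6 ≈ 0.764.
MPS = 1 − MPC = 0.236.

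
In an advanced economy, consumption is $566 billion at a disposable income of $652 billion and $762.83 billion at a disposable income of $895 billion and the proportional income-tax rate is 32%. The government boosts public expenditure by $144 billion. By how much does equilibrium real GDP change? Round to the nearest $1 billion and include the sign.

+$321 billion

MPC = ΔC/ΔYd = (762.83 − 566)/(895 − 652) = 196.83/243 = 0.81.
Government-spending multiplier = 1/(1 − c(1−t)) = 1/(1 − 0.81×0.68) = 1/0.4492 ≈ 2.226.
ΔY = k × ΔG = (+$144 billion) / 0.4492 ≈ +$321 billion.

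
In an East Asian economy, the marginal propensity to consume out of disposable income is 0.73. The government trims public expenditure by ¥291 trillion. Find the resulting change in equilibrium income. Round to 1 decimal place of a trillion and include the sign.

−¥1,077.8 trillion

Spending multiplier = 1/(1 − MPC) = 1/(1 − 0.73) = 1/0.27 ≈ 3.704.
ΔY = k × ΔG = (−¥291 trillion) / 0.27 ≈ −¥1,077.8 trillion.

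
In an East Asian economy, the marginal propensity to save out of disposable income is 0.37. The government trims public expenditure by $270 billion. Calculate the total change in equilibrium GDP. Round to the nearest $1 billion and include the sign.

−$730 billion

MPC = 1 − MPS = 1 − 0.37 = 0.63.
Spending multiplier = 1/(1 − MPC) = 1/(1 − 0.63) = 1/0.37 ≈ 2.703.
ΔY = k × ΔG = (−$270 billion) / 0.37 ≈ −$730 billion.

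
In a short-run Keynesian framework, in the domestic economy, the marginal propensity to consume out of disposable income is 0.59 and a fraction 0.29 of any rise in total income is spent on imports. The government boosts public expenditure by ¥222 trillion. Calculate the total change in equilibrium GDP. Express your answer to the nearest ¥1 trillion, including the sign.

+¥317 trillion

Expenditure multiplier = 1/(1 − c + m) = 1/(1 − 0.59 + 0.29) = 1/0.7 ≈ 1.429.
ΔY = k × ΔG = (+¥222 trillion) / 0.7 ≈ +¥317 trillion.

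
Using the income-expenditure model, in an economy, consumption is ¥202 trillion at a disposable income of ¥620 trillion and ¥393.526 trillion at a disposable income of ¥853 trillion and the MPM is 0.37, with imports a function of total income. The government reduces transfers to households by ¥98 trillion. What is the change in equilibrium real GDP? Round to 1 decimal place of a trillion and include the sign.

−¥147.0 trillion

MPC = ΔC/ΔYd = (393.526 − 202)/(853 − 620) = 191.526/233 = 0.822.
The transfer change shifts disposable income by −¥98 trillion, so first-round consumption changes by c·ΔTR = 0.822 × (−¥98 trillion) = −¥80.556 trillion.
Expenditure multiplier = 1/(1 − c + m) = 1/(1 − 0.822 + 0.37) = 1/0.548 ≈ 1.825.
The transfer multiplier is c × k = 1.5, so ΔY = k × (c·ΔTR) = (−¥80.556 trillion) / 0.548 = −¥147 trillion.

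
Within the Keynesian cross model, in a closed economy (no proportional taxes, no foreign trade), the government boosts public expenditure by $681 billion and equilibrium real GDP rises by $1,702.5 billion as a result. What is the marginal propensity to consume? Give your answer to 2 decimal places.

Implied spending multiplier k = ΔY/ΔG = 1,702.5/681 = 2.5.
Since k = 1/(1 − MPC), MPC = 1 − 1/k = 1 − ΔG/ΔY = 1 − 681/1,702.5 = 0.60.

0.60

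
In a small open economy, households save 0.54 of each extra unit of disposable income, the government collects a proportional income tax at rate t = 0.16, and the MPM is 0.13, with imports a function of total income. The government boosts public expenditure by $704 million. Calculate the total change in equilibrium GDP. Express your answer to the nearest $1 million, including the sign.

MPC = 1 − MPS = 1 − 0.54 = 0.46.
Spending multiplier = 1/(1 − c(1−t) + m) = 1/(1 − 0.46×0.84 + 0.13) = 1/0.7436 ≈ 1.345.
ΔY = k × ΔG = (+$704 million) / 0.7436 ≈ +$947 million.

+$947 million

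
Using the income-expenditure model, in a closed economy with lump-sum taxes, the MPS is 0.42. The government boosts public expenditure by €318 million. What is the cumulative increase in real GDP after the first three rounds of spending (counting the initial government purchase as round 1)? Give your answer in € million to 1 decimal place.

€609.4 million

MPC = 1 − MPS = 1 − 0.42 = 0.58.
Round 1 adds ΔG = €318 million; each later round is MPC = 0.58 times the previous.
After 3 rounds: 318 + 184.44 + 106.9752 = ΔG·(1 − c^3)/(1 − c) = 318 × (1 − 0.195112)/0.42 ≈ €609.4 million.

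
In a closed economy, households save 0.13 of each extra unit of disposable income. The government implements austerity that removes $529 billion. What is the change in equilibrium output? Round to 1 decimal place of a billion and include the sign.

MPC = 1 − MPS = 1 − 0.13 = 0.87.
Expenditure multiplier = 1/(1 − MPC) = 1/(1 − 0.87) = 1/0.13 ≈ 7.692.
ΔY = k × ΔG = (−$529 billion) / 0.13 ≈ −$4,069.2 billion.

−$4,069.2 billion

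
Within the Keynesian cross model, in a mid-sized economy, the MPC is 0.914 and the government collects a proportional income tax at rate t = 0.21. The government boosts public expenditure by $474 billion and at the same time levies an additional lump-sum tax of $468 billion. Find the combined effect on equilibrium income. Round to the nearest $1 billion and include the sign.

+$166 billion

Expenditure multiplier = 1/(1 − c(1−t)) = 1/(1 − 0.914×0.79) = 1/0.27794 ≈ 3.598.
ΔG contributes k·ΔG = (+$474 billion) / 0.27794 ≈ +$1,705.4 billion.
ΔT of +$468 billion changes first-round spending by −c·ΔT = −$427.752 billion, contributing k·(−c·ΔT) = (−$427.752 billion) / 0.27794 ≈ −$1,539 billion.
Net ΔY = k(ΔG − c·ΔT) = (+$46.248 billion) / 0.27794 ≈ +$166 billion.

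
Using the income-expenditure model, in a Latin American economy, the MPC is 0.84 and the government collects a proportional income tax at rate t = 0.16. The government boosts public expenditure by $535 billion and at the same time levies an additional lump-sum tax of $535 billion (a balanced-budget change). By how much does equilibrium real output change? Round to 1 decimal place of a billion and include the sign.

+$290.8 billion

Expenditure multiplier = 1/(1 − c(1−t)) = 1/(1 − 0.84×0.84) = 1/0.2944 ≈ 3.397.
ΔG contributes k·ΔG = (+$535 billion) / 0.2944 ≈ +$1,817.3 billion.
ΔT of +$535 billion changes first-round spending by −c·ΔT = −$449.4 billion, contributing k·(−c·ΔT) = (−$449.4 billion) / 0.2944 ≈ −$1,526.5 billion.
Net ΔY = k(ΔG − c·ΔT) = (+$85.6 billion) / 0.2944 ≈ +$290.8 billion.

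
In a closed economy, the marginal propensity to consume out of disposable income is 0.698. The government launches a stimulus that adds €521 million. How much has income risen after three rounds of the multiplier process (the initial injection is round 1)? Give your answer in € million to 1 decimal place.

€1,138.5 million

Round 1 adds ΔG = €521 million; each later round is MPC = 0.698 times the previous.
After 3 rounds: 521 + 363.658 + 253.833284 = ΔG·(1 − c^3)/(1 − c) = 521 × (1 − 0.340068392)/0.302 ≈ €1,138.5 million.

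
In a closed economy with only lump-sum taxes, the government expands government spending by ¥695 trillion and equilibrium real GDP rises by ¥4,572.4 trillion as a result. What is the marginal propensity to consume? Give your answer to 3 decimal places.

Implied spending multiplier k = ΔY/ΔG = 4,572.4/695 ≈ 6.579.
Since k = 1/(1 − MPC), MPC = 1 − 1/k = 1 − ΔG/ΔY = 1 − 695/4,572.4 ≈ 0.848.

0.848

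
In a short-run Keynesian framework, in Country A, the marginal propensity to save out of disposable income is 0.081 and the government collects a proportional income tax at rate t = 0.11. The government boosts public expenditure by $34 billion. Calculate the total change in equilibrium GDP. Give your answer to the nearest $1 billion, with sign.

+$187 billion

MPC = 1 − MPS = 1 − 0.081 = 0.919.
Spending multiplier = 1/(1 − c(1−t)) = 1/(1 − 0.919×0.89) = 1/0.18209 ≈ 5.492.
ΔY = k × ΔG = (+$34 billion) / 0.18209 ≈ +$187 billion.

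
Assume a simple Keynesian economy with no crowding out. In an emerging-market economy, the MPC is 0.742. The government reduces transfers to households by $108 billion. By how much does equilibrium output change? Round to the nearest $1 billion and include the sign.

−$311 billion

The transfer change shifts disposable income by −$108 billion, so first-round consumption changes by c·ΔTR = 0.742 × (−$108 billion) = −$80.136 billion.
Expenditure multiplier = 1/(1 − MPC) = 1/(1 − 0.742) = 1/0.258 ≈ 3.876.
The transfer multiplier is c × k ≈ 2.876, so ΔY = k × (c·ΔTR) = (−$80.136 billion) / 0.258 ≈ −$311 billion.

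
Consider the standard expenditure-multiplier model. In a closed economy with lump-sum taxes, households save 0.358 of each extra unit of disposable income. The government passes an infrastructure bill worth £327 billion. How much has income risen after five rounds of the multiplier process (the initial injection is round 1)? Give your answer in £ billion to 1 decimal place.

£813.8 billion

MPC = 1 − MPS = 1 − 0.358 = 0.642.
Round 1 adds ΔG = £327 billion; each later round is MPC = 0.642 times the previous.
After 5 rounds: 327 + 209.934 + 134.777628 + 86.527237176 + 55.550486266992 = ΔG·(1 − c^5)/(1 − c) = 327 × (1 − 0.109062422579232)/0.358 ≈ £813.8 billion.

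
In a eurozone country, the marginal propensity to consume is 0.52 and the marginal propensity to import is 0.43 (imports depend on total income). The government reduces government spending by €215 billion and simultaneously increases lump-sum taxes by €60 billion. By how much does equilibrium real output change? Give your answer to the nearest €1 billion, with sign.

−€271 billion

Expenditure multiplier = 1/(1 − c + m) = 1/(1 − 0.52 + 0.43) = 1/0.91 ≈ 1.099.
ΔG contributes k·ΔG = (−€215 billion) / 0.91 ≈ −€236.3 billion.
ΔT of +€60 billion changes first-round spending by −c·ΔT = −€31.2 billion, contributing k·(−c·ΔT) = (−€31.2 billion) / 0.91 ≈ −€34.3 billion.
Net ΔY = k(ΔG − c·ΔT) = (−€246.2 billion) / 0.91 ≈ −€271 billion.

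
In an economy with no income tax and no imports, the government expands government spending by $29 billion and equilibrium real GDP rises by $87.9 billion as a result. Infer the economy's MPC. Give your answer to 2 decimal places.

Implied spending multiplier k = ΔY/ΔG = 87.9/29 ≈ 3.031.
Since k = 1/(1 − MPC), MPC = 1 − 1/k = 1 − ΔG/ΔY = 1 − 29/87.9 ≈ 0.67.

0.67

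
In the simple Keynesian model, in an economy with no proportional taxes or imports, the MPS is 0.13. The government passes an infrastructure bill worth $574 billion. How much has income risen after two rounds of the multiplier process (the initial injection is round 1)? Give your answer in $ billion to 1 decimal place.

$1,073.4 billion

MPC = 1 − MPS = 1 − 0.13 = 0.87.
Round 1 adds ΔG = $574 billion; each later round is MPC = 0.87 times the previous.
After 2 rounds: 574 + 499.38 = ΔG·(1 − c^2)/(1 − c) = 574 × (1 − 0.7569)/0.13 ≈ $1,073.4 billion.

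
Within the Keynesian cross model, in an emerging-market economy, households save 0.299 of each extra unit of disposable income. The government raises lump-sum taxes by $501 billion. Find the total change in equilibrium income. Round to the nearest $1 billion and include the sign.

MPC = 1 − MPS = 1 − 0.299 = 0.701.
A lump-sum tax change of +$501 billion shifts disposable income by −$501 billion; first-round consumption changes by −c × ΔT = −0.701 × (+$501 billion) = −$351.201 billion.
Expenditure multiplier = 1/(1 − MPC) = 1/(1 − 0.701) = 1/0.299 ≈ 3.344.
The tax multiplier is −c × k ≈ −2.344, so ΔY = k × (−c·ΔT) = (−$351.201 billion) / 0.299 ≈ −$1,175 billion.

−$1,175 billion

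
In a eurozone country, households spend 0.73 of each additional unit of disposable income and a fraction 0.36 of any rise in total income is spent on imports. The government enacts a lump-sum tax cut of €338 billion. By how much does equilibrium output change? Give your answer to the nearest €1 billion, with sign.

+€392 billion

A lump-sum tax change of −€338 billion shifts disposable income by +€338 billion; first-round consumption changes by −c × ΔT = −0.73 × (−€338 billion) = +€246.74 billion.
Expenditure multiplier = 1/(1 − c + m) = 1/(1 − 0.73 + 0.36) = 1/0.63 ≈ 1.587.
The tax multiplier is −c × k ≈ −1.159, so ΔY = k × (−c·ΔT) = (+€246.74 billion) / 0.63 ≈ +€392 billion.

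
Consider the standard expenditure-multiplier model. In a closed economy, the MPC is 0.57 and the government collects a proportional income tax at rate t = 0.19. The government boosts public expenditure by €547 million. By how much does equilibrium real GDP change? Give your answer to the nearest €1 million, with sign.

+€1,016 million

Spending multiplier = 1/(1 − c(1−t)) = 1/(1 − 0.57×0.81) = 1/0.5383 ≈ 1.858.
ΔY = k × ΔG = (+€547 million) / 0.5383 ≈ +€1,016 million.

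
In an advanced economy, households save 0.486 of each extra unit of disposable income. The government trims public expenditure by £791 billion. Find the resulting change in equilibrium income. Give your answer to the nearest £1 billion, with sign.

MPC = 1 − MPS = 1 − 0.486 = 0.514.
Spending multiplier = 1/(1 − MPC) = 1/(1 − 0.514) = 1/0.486 ≈ 2.058.
ΔY = k × ΔG = (−£791 billion) / 0.486 ≈ −£1,628 billion.

−£1,628 billion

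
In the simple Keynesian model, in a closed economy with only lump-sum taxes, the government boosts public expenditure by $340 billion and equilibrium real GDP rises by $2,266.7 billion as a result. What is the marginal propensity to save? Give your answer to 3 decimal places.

0.150

Implied spending multiplier k = ΔY/ΔG = 2,266.7/340 ≈ 6.6668.
Since k = 1/(1 − MPC), MPC = 1 − 1/k = 1 − ΔG/ΔY = 1 − 340/2,266.7 ≈ 0.850.
MPS = 1 − MPC = 0.150.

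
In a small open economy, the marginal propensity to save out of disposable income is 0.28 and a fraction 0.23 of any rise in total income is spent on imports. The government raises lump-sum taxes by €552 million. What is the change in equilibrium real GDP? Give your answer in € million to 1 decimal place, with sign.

−€779.3 million

MPC = 1 − MPS = 1 − 0.28 = 0.72.
A lump-sum tax change of +€552 million shifts disposable income by −€552 million; first-round consumption changes by −c × ΔT = −0.72 × (+€552 million) = −€397.44 million.
Expenditure multiplier = 1/(1 − c + m) = 1/(1 − 0.72 + 0.23) = 1/0.51 ≈ 1.961.
The tax multiplier is −c × k ≈ −1.412, so ΔY = k × (−c·ΔT) = (−€397.44 million) / 0.51 ≈ −€779.3 million.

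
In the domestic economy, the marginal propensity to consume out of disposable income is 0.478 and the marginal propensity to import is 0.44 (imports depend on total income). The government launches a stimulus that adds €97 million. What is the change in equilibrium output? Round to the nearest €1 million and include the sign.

+€101 million

Government-spending multiplier = 1/(1 − c + m) = 1/(1 − 0.478 + 0.44) = 1/0.962 ≈ 1.04.
ΔY = k × ΔG = (+€97 million) / 0.962 ≈ +€101 million.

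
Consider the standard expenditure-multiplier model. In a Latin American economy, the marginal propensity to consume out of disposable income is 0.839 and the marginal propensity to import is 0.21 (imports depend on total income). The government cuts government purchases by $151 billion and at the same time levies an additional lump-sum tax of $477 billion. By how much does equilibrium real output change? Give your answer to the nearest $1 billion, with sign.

Expenditure multiplier = 1/(1 − c + m) = 1/(1 − 0.839 + 0.21) = 1/0.371 ≈ 2.695.
ΔG contributes k·ΔG = (−$151 billion) / 0.371 ≈ −$407 billion.
ΔT of +$477 billion changes first-round spending by −c·ΔT = −$400.203 billion, contributing k·(−c·ΔT) = (−$400.203 billion) / 0.371 ≈ −$1,078.7 billion.
Net ΔY = k(ΔG − c·ΔT) = (−$551.203 billion) / 0.371 ≈ −$1,486 billion.

−$1,486 billion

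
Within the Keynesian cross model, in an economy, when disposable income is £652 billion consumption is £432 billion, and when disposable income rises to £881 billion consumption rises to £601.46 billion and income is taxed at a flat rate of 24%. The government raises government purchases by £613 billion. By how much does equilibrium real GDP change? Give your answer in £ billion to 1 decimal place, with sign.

+£1,400.8 billion

MPC = ΔC/ΔYd = (601.46 − 432)/(881 − 652) = 169.46/229 = 0.74.
Government-spending multiplier = 1/(1 − c(1−t)) = 1/(1 − 0.74×0.76) = 1/0.4376 ≈ 2.285.
ΔY = k × ΔG = (+£613 billion) / 0.4376 ≈ +£1,400.8 billion.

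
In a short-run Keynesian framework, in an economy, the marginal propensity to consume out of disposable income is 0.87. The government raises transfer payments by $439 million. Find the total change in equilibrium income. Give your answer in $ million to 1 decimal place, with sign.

The transfer change shifts disposable income by +$439 million, so first-round consumption changes by c·ΔTR = 0.87 × (+$439 million) = +$381.93 million.
Expenditure multiplier = 1/(1 − MPC) = 1/(1 − 0.87) = 1/0.13 ≈ 7.692.
The transfer multiplier is c × k ≈ 6.692, so ΔY = k × (c·ΔTR) = (+$381.93 million) / 0.13 ≈ +$2,937.9 million.

+$2,937.9 million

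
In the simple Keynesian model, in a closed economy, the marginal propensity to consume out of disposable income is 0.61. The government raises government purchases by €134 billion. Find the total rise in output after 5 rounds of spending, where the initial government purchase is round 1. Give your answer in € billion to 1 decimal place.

Round 1 adds ΔG = €134 billion; each later round is MPC = 0.61 times the previous.
After 5 rounds: 134 + 81.74 + 49.8614 + 30.415454 + 18.55342694 = ΔG·(1 − c^5)/(1 − c) = 134 × (1 − 0.0844596301)/0.39 ≈ €314.6 billion.

€314.6 billion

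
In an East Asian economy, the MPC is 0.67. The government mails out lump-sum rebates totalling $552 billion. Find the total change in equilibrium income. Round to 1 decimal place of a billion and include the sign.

A lump-sum tax change of −$552 billion shifts disposable income by +$552 billion; first-round consumption changes by −c × ΔT = −0.67 × (−$552 billion) = +$369.84 billion.
Expenditure multiplier = 1/(1 − MPC) = 1/(1 − 0.67) = 1/0.33 ≈ 3.03.
The tax multiplier is −c × k ≈ −2.03, so ΔY = k × (−c·ΔT) = (+$369.84 billion) / 0.33 ≈ +$1,120.7 billion.

+$1,120.7 billion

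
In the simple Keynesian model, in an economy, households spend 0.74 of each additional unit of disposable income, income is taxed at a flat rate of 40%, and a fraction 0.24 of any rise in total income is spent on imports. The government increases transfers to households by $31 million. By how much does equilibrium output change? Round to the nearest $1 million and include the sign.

+$29 million

The transfer change shifts disposable income by +$31 million, so first-round consumption changes by c·ΔTR = 0.74 × (+$31 million) = +$22.94 million.
Expenditure multiplier = 1/(1 − c(1−t) + m) = 1/(1 − 0.74×0.6 + 0.24) = 1/0.796 ≈ 1.256.
The transfer multiplier is c × k ≈ 0.93, so ΔY = k × (c·ΔTR) = (+$22.94 million) / 0.796 ≈ +$29 million.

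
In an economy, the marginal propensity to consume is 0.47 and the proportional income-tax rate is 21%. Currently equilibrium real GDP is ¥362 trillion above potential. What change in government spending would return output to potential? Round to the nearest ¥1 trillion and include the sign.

Spending multiplier = 1/(1 − c(1−t)) = 1/(1 − 0.47×0.79) = 1/0.6287 ≈ 1.591.
Need ΔY = −¥362 trillion, so ΔG = ΔY/k = (−¥362 trillion) × 0.6287 ≈ −¥228 trillion.
The government should cut government spending by ¥228 trillion.

−¥228 trillion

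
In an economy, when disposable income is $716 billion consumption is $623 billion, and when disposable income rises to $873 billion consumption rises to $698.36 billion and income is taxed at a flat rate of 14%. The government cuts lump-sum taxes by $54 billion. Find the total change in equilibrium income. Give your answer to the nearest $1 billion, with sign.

MPC = ΔC/ΔYd = (698.36 − 623)/(873 − 716) = 75.36/157 = 0.48.
A lump-sum tax change of −$54 billion shifts disposable income by +$54 billion; first-round consumption changes by −c × ΔT = −0.48 × (−$54 billion) = +$25.92 billion.
Expenditure multiplier = 1/(1 − c(1−t)) = 1/(1 − 0.48×0.86) = 1/0.5872 ≈ 1.703.
The tax multiplier is −c × k ≈ −0.817, so ΔY = k × (−c·ΔT) = (+$25.92 billion) / 0.5872 ≈ +$44 billion.

+$44 billion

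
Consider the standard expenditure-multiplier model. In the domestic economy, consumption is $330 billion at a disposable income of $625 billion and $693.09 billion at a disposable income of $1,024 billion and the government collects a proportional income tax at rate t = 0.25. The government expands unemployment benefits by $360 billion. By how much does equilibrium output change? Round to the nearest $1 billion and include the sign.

+$1,032 billion

MPC = ΔC/ΔYd = (693.09 − 330)/(1,024 − 625) = 363.09/399 = 0.91.
The transfer change shifts disposable income by +$360 billion, so first-round consumption changes by c·ΔTR = 0.91 × (+$360 billion) = +$327.6 billion.
Expenditure multiplier = 1/(1 − c(1−t)) = 1/(1 − 0.91×0.75) = 1/0.3175 ≈ 3.15.
The transfer multiplier is c × k ≈ 2.866, so ΔY = k × (c·ΔTR) = (+$327.6 billion) / 0.3175 ≈ +$1,032 billion.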